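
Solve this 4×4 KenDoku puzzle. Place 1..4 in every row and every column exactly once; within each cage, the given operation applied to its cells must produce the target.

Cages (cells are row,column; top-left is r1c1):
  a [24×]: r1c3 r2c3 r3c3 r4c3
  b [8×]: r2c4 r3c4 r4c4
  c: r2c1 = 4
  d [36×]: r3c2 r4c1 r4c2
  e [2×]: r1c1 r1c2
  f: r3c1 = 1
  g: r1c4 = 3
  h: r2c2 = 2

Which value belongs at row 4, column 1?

3

Cage g is given, leaving r1c4 = 3.
Cage c is a single given cell, which forces r2c1 = 4.
Cage h is given; hence r2c2 = 2.
2 is placed in row 2, leaving r2c4 = 1.
F is a freebie, which forces r3c1 = 1.
Cage d has product 36, leaving r3c2 = 3.
The 3 cells of cage d must have product 36, so r4c1 = 3.
Cage d needs product 36; hence r4c2 = 4.
Row 4 already has 4, which forces r4c4 = 2.
Column 1 already has 1, which forces r1c1 = 2.
Column 2 already has 2, so r1c2 = 1.
Row 1 already has 2, which forces r1c3 = 4.
1 is placed in row 2, which forces r2c3 = 3.
Column 3 now contains 4; hence r3c3 = 2.
Column 4 already has 2, which forces r3c4 = 4.
Row 4 already has 2, which forces r4c3 = 1.
Filled in: 2 1 4 3 / 4 2 3 1 / 1 3 2 4 / 3 4 1 2.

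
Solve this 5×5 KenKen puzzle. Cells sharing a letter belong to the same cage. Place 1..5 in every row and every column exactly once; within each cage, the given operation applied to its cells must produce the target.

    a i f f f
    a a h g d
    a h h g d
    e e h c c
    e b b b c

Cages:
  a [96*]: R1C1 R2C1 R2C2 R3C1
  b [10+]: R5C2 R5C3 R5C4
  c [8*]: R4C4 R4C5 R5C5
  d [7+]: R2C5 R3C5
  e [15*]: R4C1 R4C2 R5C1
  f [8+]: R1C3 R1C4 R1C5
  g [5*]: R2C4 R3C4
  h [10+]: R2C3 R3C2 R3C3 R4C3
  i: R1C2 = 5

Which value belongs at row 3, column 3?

3

Cage i is a single given cell, leaving R1C2 = 5.
Cage a has product 96, leaving R2C2 = 4.
The only place for 2 in row 1 is R1C1.
Column 1 already has 2, leaving R2C1 = 3.
Cage a has product 96, which forces R3C1 = 4.
Cage e needs product 15, which forces R4C2 = 3.
In row 3, 3 can only go at R3C3, so R3C3 = 3.
The only place for 3 in row 5 is R5C4.
Cage f has sum 8; hence R1C5 = 3.
The 3 cells of cage b must have sum 10; hence R5C2 = 2.
Cage b has sum 10, leaving R5C3 = 5.
Cage h has sum 10, so R2C3 = 2.
Row 2 now contains 2, leaving R2C5 = 5.
Column 2 already has 2, leaving R3C2 = 1.
1 is placed in row 3; hence R3C4 = 5.
Column 5 already has 5, which forces R3C5 = 2.
The 3 cells of cage e must have product 15, leaving R4C1 = 5.
Cage h needs sum 10, which forces R4C3 = 4.
Row 4 already has 4, leaving R4C5 = 1.
Row 5 now contains 5, leaving R5C1 = 1.
Column 5 already has 1; hence R5C5 = 4.
Column 3 already has 4, which forces R1C3 = 1.
Cage f needs sum 8; hence R1C4 = 4.
Row 2 already has 5, which forces R2C4 = 1.
1 is placed in row 4, so R4C4 = 2.
Completed grid: 2 5 1 4 3 / 3 4 2 1 5 / 4 1 3 5 2 / 5 3 4 2 1 / 1 2 5 3 4.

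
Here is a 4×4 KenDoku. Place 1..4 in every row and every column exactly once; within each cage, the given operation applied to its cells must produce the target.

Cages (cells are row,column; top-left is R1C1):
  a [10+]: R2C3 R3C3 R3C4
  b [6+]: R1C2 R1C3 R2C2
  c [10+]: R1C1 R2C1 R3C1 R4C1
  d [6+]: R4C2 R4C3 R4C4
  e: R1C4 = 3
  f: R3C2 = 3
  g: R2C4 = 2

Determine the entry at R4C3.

Cage e is given, so R1C4 = 3.
G is a freebie, so R2C4 = 2.
Cage f is given, which forces R3C2 = 3.
Column 4 now contains 3, which forces R3C4 = 4.
Column 4 now contains 2, so R4C4 = 1.
Cage b has sum 6; hence R1C2 = 4.
Cage b needs sum 6, which forces R1C3 = 1.
Column 2 now contains 3, which forces R2C2 = 1.
The 3 cells of cage a must have sum 10, so R2C3 = 4.
Row 3 now contains 4, so R3C3 = 2.
Row 4 already has 1, leaving R4C2 = 2.
Cage d has sum 6, leaving R4C3 = 3.
Row 1 now contains 1, which forces R1C1 = 2.
Row 2 already has 4, which forces R2C1 = 3.
2 is placed in row 3, so R3C1 = 1.
Row 4 now contains 3, which forces R4C1 = 4.
Filled in: 2 4 1 3 / 3 1 4 2 / 1 3 2 4 / 4 2 3 1.

3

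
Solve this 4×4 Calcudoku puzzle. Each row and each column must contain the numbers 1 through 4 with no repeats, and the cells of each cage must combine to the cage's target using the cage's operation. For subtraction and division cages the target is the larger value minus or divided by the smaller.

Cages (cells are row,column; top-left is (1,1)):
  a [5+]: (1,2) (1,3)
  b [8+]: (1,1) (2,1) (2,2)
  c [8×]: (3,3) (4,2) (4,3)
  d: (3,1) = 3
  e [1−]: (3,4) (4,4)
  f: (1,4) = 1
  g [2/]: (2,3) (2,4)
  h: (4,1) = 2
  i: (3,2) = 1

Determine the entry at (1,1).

F is a freebie; hence (1,4) = 1.
Cage d is a single given cell, leaving (3,1) = 3.
I is a freebie; hence (3,2) = 1.
Cage h is given, leaving (4,1) = 2.
2 is placed in row 4, leaving (4,2) = 4.
4 is placed in row 4, which forces (4,3) = 1.
4 is placed in row 4, leaving (4,4) = 3.
Column 1 now contains 2, so (1,1) = 4.
Cage b has sum 8, which forces (2,1) = 1.
The 3 cells of cage b must have sum 8, which forces (2,2) = 3.
The 3 cells of cage c must have product 8, leaving (3,3) = 2.
2 is placed in row 3, leaving (3,4) = 4.
Column 2 now contains 3, which forces (1,2) = 2.
Column 3 already has 2, leaving (1,3) = 3.
Column 3 already has 2, leaving (2,3) = 4.
Column 4 already has 4, so (2,4) = 2.
Completed grid: 4 2 3 1 / 1 3 4 2 / 3 1 2 4 / 2 4 1 3.

4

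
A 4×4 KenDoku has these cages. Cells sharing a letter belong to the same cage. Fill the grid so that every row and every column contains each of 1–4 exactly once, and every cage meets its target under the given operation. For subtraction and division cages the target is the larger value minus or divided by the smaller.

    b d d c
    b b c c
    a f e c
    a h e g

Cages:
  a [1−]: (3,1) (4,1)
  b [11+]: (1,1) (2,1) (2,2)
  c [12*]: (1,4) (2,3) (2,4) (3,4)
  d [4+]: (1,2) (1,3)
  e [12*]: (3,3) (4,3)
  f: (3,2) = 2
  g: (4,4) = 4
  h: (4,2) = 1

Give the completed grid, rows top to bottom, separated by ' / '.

4 3 1 2 / 3 4 2 1 / 1 2 4 3 / 2 1 3 4

Cage b has sum 11, so (1,1) = 4.
Cage b has sum 11, so (2,1) = 3.
Cage b has sum 11, leaving (2,2) = 4.
Row 2 already has 4, leaving (2,4) = 1.
Cage f is given; hence (3,2) = 2.
H is a freebie; hence (4,2) = 1.
Cage g is a single given cell, which forces (4,4) = 4.
1 is placed in column 2, so (1,2) = 3.
Cage d's pair has sum 4, which forces (1,3) = 1.
The 4 cells of cage c must have product 12; hence (1,4) = 2.
1 is placed in row 2, which forces (2,3) = 2.
Row 3 now contains 2, so (3,1) = 1.
The two cells of cage e must have product 12, which forces (3,3) = 4.
Column 4 now contains 4; hence (3,4) = 3.
Row 4 now contains 1, which forces (4,1) = 2.
Row 4 already has 4; hence (4,3) = 3.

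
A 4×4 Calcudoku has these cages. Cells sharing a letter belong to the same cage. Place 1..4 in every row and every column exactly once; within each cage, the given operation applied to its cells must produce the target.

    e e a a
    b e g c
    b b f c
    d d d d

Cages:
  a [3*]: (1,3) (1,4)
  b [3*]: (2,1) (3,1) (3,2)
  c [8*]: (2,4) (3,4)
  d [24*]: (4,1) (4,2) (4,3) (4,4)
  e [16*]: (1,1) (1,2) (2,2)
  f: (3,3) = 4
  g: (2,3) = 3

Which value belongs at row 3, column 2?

Cage b has product 3, leaving (2,1) = 1.
G is a freebie, leaving (2,3) = 3.
The 3 cells of cage b must have product 3, which forces (3,1) = 3.
Cage b has product 3; hence (3,2) = 1.
Cage f is given, which forces (3,3) = 4.
Row 3 already has 4, which forces (3,4) = 2.
The 3 cells of cage e must have product 16, leaving (1,1) = 2.
Column 2 now contains 1, leaving (1,2) = 4.
Column 3 already has 3, leaving (1,3) = 1.
The two cells of cage a must have product 3, so (1,4) = 3.
Cage e has product 16, which forces (2,2) = 2.
2 is placed in column 4, which forces (2,4) = 4.
2 is placed in column 1, which forces (4,1) = 4.
2 is placed in column 2; hence (4,2) = 3.
Column 3 already has 1, so (4,3) = 2.
Column 4 already has 4, so (4,4) = 1.
Filled in: 2 4 1 3 / 1 2 3 4 / 3 1 4 2 / 4 3 2 1.

1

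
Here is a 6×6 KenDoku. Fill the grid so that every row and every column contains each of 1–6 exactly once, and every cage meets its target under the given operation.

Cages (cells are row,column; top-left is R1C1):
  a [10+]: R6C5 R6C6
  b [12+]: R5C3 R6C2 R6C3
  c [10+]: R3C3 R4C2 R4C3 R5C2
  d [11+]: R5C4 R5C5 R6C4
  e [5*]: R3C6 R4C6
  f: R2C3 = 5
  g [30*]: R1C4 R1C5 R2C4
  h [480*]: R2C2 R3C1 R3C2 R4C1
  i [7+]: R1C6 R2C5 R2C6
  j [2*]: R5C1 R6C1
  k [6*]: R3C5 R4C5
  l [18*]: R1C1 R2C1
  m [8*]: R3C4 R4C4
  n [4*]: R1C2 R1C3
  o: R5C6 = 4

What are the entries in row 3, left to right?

4 6 3 2 1 5

F is a freebie, so R2C3 = 5.
O is a freebie; hence R5C6 = 4.
Column 6 now contains 4, which forces R6C6 = 6.
Row 6 now contains 6, leaving R6C5 = 4.
Cage b has sum 12, so R5C3 = 6.
Cage b needs sum 12, so R6C2 = 5.
Cage b has sum 12, so R6C3 = 1.
Cage n needs two cells with product 4, which forces R1C2 = 1.
1 is placed in column 3; hence R1C3 = 4.
Cage j needs two cells with product 2; hence R5C1 = 1.
Cage d has sum 11, which forces R5C4 = 5.
The 3 cells of cage d must have sum 11; hence R5C5 = 3.
1 is placed in row 6, leaving R6C1 = 2.
Cage d needs sum 11; hence R6C4 = 3.
The 3 cells of cage g must have product 30, which forces R1C4 = 6.
The 3 cells of cage g must have product 30, leaving R1C5 = 5.
The 3 cells of cage i must have sum 7, which forces R1C6 = 2.
The 3 cells of cage g must have product 30; hence R2C4 = 1.
Column 5 now contains 3, which forces R2C5 = 2.
Cage i needs sum 7, so R2C6 = 3.
Cage c needs sum 10, leaving R3C3 = 3.
Cage c has sum 10, leaving R4C2 = 3.
The 4 cells of cage c must have sum 10, so R4C3 = 2.
Row 4 now contains 2, leaving R4C4 = 4.
Row 5 already has 3, which forces R5C2 = 2.
6 is placed in row 1, so R1C1 = 3.
3 is placed in row 2, leaving R2C1 = 6.
Cage h needs product 480, so R2C2 = 4.
The 4 cells of cage h must have product 480, which forces R3C1 = 4.
The 4 cells of cage h must have product 480, which forces R3C2 = 6.
Column 4 already has 4, leaving R3C4 = 2.
Row 3 already has 6, so R3C5 = 1.
Row 3 now contains 1; hence R3C6 = 5.
Row 4 now contains 4, so R4C1 = 5.
1 is placed in column 5, leaving R4C5 = 6.
Column 6 now contains 5, which forces R4C6 = 1.
The full grid is 3 1 4 6 5 2 / 6 4 5 1 2 3 / 4 6 3 2 1 5 / 5 3 2 4 6 1 / 1 2 6 5 3 4 / 2 5 1 3 4 6.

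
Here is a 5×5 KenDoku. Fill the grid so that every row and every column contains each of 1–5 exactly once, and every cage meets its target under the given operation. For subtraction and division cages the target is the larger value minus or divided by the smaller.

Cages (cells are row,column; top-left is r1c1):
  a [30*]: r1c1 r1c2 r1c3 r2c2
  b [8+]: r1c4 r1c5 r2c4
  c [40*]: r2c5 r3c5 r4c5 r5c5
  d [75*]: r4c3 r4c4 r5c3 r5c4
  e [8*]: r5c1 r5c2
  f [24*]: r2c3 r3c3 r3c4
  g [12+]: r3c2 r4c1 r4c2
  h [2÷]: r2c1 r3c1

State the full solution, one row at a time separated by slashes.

In column 5, 3 can only go at r1c5, so r1c5 = 3.
The 4 cells of cage a must have product 30, so r2c2 = 3.
The only place for 4 in row 1 is r1c4.
Column 4 now contains 4, which forces r2c4 = 1.
In row 2, 5 can only go at r2c5, so r2c5 = 5.
The only place for 5 in row 3 is r3c2.
The only place for 3 in row 5 is r5c4.
Cage f needs product 24, so r2c3 = 4.
Cage f needs product 24, which forces r3c3 = 3.
3 is placed in column 4, so r3c4 = 2.
The 4 cells of cage d must have product 75, so r4c3 = 1.
3 is placed in column 4, which forces r4c4 = 5.
The 4 cells of cage d must have product 75, which forces r5c3 = 5.
Cage a has product 30, so r1c1 = 5.
The 4 cells of cage a must have product 30; hence r1c2 = 1.
5 is placed in column 3, so r1c3 = 2.
Row 2 now contains 4, so r2c1 = 2.
5 is placed in row 4, which forces r4c1 = 3.
Cage g has sum 12, which forces r4c2 = 4.
4 is placed in row 4, leaving r4c5 = 2.
Column 1 now contains 2, which forces r5c1 = 4.
Column 2 already has 4, which forces r5c2 = 2.
4 is placed in row 5, which forces r5c5 = 1.
Column 1 now contains 4, which forces r3c1 = 1.
Column 5 already has 1, leaving r3c5 = 4.

5 1 2 4 3 / 2 3 4 1 5 / 1 5 3 2 4 / 3 4 1 5 2 / 4 2 5 3 1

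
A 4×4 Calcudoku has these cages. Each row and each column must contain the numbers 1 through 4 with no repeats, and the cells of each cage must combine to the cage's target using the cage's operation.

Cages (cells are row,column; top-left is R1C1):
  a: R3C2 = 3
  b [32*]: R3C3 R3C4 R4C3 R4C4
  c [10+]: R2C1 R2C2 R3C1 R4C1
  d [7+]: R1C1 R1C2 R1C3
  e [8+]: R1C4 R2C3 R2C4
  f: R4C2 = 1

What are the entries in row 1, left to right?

4 2 1 3

Cage a is a single given cell, leaving R3C2 = 3.
Cage f is a single given cell, which forces R4C2 = 1.
Row 1 needs a 3, and only R1C4 is open for it.
In row 3, 2 can only go at R3C1, so R3C1 = 2.
Cage c has sum 10, leaving R2C1 = 1.
Cage c has sum 10, which forces R2C2 = 4.
4 is placed in row 2, leaving R2C3 = 3.
4 is placed in row 2; hence R2C4 = 2.
Cage c has sum 10, which forces R4C1 = 3.
2 is placed in column 4, leaving R4C4 = 4.
1 is placed in column 1, which forces R1C1 = 4.
4 is placed in column 2; hence R1C2 = 2.
Cage d needs sum 7; hence R1C3 = 1.
Cage b has product 32, leaving R3C3 = 4.
Column 4 now contains 4, so R3C4 = 1.
Row 4 already has 4; hence R4C3 = 2.
Filled in: 4 2 1 3 / 1 4 3 2 / 2 3 4 1 / 3 1 2 4.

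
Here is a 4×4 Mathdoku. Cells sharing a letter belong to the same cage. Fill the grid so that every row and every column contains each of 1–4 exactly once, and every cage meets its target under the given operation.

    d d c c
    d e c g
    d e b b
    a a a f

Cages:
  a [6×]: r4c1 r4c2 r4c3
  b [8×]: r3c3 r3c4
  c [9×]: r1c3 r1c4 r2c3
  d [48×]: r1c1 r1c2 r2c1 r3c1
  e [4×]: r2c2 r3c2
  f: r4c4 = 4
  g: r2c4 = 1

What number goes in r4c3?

2

Cage c has product 9, so r1c3 = 1.
The 3 cells of cage c must have product 9; hence r1c4 = 3.
Cage c has product 9, leaving r2c3 = 3.
Cage g is a single given cell, so r2c4 = 1.
Column 3 now contains 3, so r4c3 = 2.
F is a freebie, which forces r4c4 = 4.
Row 1 now contains 3; hence r1c1 = 4.
Cage d needs product 48, leaving r1c2 = 2.
Cage d has product 48, which forces r2c1 = 2.
Row 2 now contains 1, so r2c2 = 4.
Cage d has product 48, which forces r3c1 = 3.
Cage e needs two cells with product 4, so r3c2 = 1.
2 is placed in column 3, leaving r3c3 = 4.
4 is placed in column 4, leaving r3c4 = 2.
3 is placed in column 1; hence r4c1 = 1.
Column 2 now contains 1, leaving r4c2 = 3.
The full grid is 4 2 1 3 / 2 4 3 1 / 3 1 4 2 / 1 3 2 4.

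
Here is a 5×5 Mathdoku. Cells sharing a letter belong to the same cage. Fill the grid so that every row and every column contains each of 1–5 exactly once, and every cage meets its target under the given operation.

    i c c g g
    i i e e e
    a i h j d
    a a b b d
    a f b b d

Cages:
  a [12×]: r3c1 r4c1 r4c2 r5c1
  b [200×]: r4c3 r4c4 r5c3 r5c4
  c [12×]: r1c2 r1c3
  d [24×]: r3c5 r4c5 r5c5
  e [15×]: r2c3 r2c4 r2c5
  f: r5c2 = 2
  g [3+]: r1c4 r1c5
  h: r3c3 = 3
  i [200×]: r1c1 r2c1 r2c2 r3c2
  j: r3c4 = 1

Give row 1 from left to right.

5 3 4 2 1

Cage h is a single given cell; hence r3c3 = 3.
J is a freebie, so r3c4 = 1.
F is a freebie, so r5c2 = 2.
Cage c's pair has product 12, which forces r1c2 = 3.
Column 3 already has 3, which forces r1c3 = 4.
1 is placed in column 4; hence r1c4 = 2.
Cage g needs two cells with sum 3, so r1c5 = 1.
The 4 cells of cage a must have product 12, so r3c1 = 4.
4 is placed in row 3; hence r3c2 = 5.
4 is placed in row 3, leaving r3c5 = 2.
Cage a has product 12, so r4c1 = 3.
Column 2 already has 2; hence r4c2 = 1.
2 is placed in column 4, which forces r4c4 = 5.
Row 4 now contains 3, so r4c5 = 4.
The 4 cells of cage a must have product 12; hence r5c1 = 1.
4 is placed in column 3, leaving r5c3 = 5.
Column 4 already has 5, which forces r5c4 = 4.
Column 5 now contains 4, so r5c5 = 3.
Row 1 already has 2, leaving r1c1 = 5.
Cage i needs product 200, so r2c1 = 2.
Column 2 now contains 5, so r2c2 = 4.
5 is placed in column 3, so r2c3 = 1.
Column 4 already has 5, so r2c4 = 3.
Column 5 now contains 3, which forces r2c5 = 5.
Row 4 now contains 5; hence r4c3 = 2.
The full grid is 5 3 4 2 1 / 2 4 1 3 5 / 4 5 3 1 2 / 3 1 2 5 4 / 1 2 5 4 3.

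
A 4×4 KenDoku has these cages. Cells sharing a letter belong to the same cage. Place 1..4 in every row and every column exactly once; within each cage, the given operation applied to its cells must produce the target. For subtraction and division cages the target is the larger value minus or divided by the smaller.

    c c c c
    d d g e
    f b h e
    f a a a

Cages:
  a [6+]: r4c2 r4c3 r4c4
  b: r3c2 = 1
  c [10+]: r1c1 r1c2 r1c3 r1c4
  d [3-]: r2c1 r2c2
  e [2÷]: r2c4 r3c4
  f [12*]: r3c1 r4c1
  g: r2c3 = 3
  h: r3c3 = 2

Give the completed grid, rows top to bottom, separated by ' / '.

2 3 4 1 / 1 4 3 2 / 3 1 2 4 / 4 2 1 3

Cage g is given, so r2c3 = 3.
Cage b is a single given cell, so r3c2 = 1.
H is a freebie, so r3c3 = 2.
Row 3 now contains 2, so r3c4 = 4.
Column 3 now contains 2; hence r4c3 = 1.
1 is placed in column 3, which forces r1c3 = 4.
Cage d's pair has difference 3, leaving r2c1 = 1.
Column 2 already has 1, so r2c2 = 4.
The two cells of cage e must have quotient 2, leaving r2c4 = 2.
Row 3 now contains 4, leaving r3c1 = 3.
The two cells of cage f must have product 12, leaving r4c1 = 4.
2 is placed in column 4, so r4c4 = 3.
3 is placed in column 1, so r1c1 = 2.
The 4 cells of cage c must have sum 10; hence r1c2 = 3.
3 is placed in column 4, so r1c4 = 1.
3 is placed in row 4, leaving r4c2 = 2.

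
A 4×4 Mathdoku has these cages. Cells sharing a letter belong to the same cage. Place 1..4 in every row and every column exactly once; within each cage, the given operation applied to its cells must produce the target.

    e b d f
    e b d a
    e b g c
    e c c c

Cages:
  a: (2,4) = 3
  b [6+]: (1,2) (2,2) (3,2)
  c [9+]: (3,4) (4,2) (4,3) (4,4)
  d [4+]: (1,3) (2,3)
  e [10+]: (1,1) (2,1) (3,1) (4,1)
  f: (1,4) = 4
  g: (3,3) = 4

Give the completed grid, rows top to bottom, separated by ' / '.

2 1 3 4 / 4 2 1 3 / 1 3 4 2 / 3 4 2 1

Cage f is given, so (1,4) = 4.
A is a freebie, which forces (2,4) = 3.
Cage g is given; hence (3,3) = 4.
Cage d needs two cells with sum 4; hence (1,3) = 3.
3 is placed in row 2, so (2,3) = 1.
Cage c needs sum 9, leaving (3,4) = 2.
The 4 cells of cage c must have sum 9, which forces (4,2) = 4.
Cage c has sum 9, so (4,3) = 2.
Cage c has sum 9; hence (4,4) = 1.
The 4 cells of cage e must have sum 10, so (1,1) = 2.
Cage b needs sum 6, which forces (1,2) = 1.
Cage e has sum 10, leaving (2,1) = 4.
Row 2 now contains 1, so (2,2) = 2.
Cage e has sum 10, which forces (3,1) = 1.
The 3 cells of cage b must have sum 6, leaving (3,2) = 3.
Row 4 already has 1; hence (4,1) = 3.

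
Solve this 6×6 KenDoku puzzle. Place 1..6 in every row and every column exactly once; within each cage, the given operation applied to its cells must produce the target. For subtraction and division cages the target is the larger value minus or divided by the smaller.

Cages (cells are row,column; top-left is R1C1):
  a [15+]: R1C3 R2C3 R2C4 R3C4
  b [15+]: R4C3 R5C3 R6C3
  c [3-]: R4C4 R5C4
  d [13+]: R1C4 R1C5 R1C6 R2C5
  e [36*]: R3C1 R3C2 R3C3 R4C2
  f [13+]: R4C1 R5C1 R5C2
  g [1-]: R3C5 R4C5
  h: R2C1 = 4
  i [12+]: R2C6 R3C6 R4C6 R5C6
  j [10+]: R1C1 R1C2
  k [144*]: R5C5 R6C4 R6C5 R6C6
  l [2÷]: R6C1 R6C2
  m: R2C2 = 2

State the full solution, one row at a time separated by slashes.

6 4 3 2 1 5 / 4 2 1 6 5 3 / 1 3 2 5 4 6 / 5 6 4 1 3 2 / 3 5 6 4 2 1 / 2 1 5 3 6 4

Cage h is a single given cell, which forces R2C1 = 4.
M is a freebie; hence R2C2 = 2.
Column 1 already has 4; hence R1C1 = 6.
Cage j needs two cells with sum 10, so R1C2 = 4.
The only place for 5 in row 6 is R6C3.
The only place for 1 in column 1 is R3C1.
The 4 cells of cage e must have product 36, leaving R3C3 = 2.
In column 2, 1 can only go at R6C2, so R6C2 = 1.
The two cells of cage l must have quotient 2, which forces R6C1 = 2.
2 is placed in column 1; hence R4C1 = 5.
The 3 cells of cage f must have sum 13; hence R5C1 = 3.
Cage f needs sum 13; hence R5C2 = 5.
Cage k needs product 144; hence R5C5 = 2.
Cage i needs sum 12, leaving R4C6 = 2.
Cage d needs sum 13, so R1C4 = 2.
Row 4 needs a 1, and only R4C4 is open for it.
Cage c's pair has difference 3, so R5C4 = 4.
Cage b needs sum 15, which forces R4C3 = 4.
4 is placed in row 5, which forces R5C3 = 6.
Row 5 now contains 6, leaving R5C6 = 1.
Row 2 needs a 1, and only R2C3 is open for it.
Column 3 already has 1, so R1C3 = 3.
Row 1 already has 3; hence R1C6 = 5.
Row 1 now contains 5; hence R1C5 = 1.
Cage d needs sum 13; hence R2C5 = 5.
Column 5 already has 5, so R3C5 = 4.
5 is placed in row 2, which forces R2C4 = 6.
6 is placed in row 2; hence R2C6 = 3.
The 4 cells of cage a must have sum 15, so R3C4 = 5.
3 is placed in column 6, leaving R3C6 = 6.
Cage g's pair has difference 1, leaving R4C5 = 3.
Column 4 now contains 6, so R6C4 = 3.
Column 5 already has 3, which forces R6C5 = 6.
Cage k has product 144; hence R6C6 = 4.
6 is placed in row 3; hence R3C2 = 3.
3 is placed in row 4; hence R4C2 = 6.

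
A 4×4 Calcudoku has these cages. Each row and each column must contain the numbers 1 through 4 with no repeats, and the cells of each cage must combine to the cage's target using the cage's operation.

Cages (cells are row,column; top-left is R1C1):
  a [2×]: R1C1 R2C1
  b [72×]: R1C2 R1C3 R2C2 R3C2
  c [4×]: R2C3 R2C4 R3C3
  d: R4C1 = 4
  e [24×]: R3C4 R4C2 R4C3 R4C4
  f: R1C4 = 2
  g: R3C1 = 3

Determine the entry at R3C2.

Cage b needs product 72, which forces R1C3 = 3.
Cage f is given, which forces R1C4 = 2.
Column 4 now contains 2; hence R2C4 = 1.
Cage g is given, leaving R3C1 = 3.
3 is placed in row 3; hence R3C4 = 4.
Cage d is a single given cell, leaving R4C1 = 4.
Column 4 already has 4; hence R4C4 = 3.
Row 1 already has 2, leaving R1C1 = 1.
Row 1 already has 2; hence R1C2 = 4.
Row 2 already has 1; hence R2C1 = 2.
Cage b needs product 72, which forces R2C2 = 3.
Row 2 already has 1, leaving R2C3 = 4.
Row 3 now contains 4, leaving R3C2 = 2.
Cage c needs product 4; hence R3C3 = 1.
Column 2 now contains 2, so R4C2 = 1.
1 is placed in column 3, which forces R4C3 = 2.
Filled in: 1 4 3 2 / 2 3 4 1 / 3 2 1 4 / 4 1 2 3.

2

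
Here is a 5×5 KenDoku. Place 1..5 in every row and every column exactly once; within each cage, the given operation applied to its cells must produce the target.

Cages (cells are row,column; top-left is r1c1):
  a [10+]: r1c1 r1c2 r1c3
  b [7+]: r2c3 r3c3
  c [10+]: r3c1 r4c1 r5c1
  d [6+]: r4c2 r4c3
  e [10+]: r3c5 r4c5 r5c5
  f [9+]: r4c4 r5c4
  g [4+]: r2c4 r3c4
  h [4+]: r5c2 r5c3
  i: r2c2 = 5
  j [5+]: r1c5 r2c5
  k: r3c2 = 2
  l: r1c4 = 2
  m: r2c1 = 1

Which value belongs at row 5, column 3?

Cage l is a single given cell; hence r1c4 = 2.
M is a freebie, so r2c1 = 1.
I is a freebie, so r2c2 = 5.
Row 2 already has 1, leaving r2c4 = 3.
Cage k is a single given cell, leaving r3c2 = 2.
3 is placed in column 4, which forces r3c4 = 1.
In row 1, 3 can only go at r1c5, so r1c5 = 3.
The two cells of cage j must have sum 5; hence r2c5 = 2.
2 is placed in row 2; hence r2c3 = 4.
Cage b's pair has sum 7, so r3c3 = 3.
Column 3 now contains 3, leaving r5c3 = 1.
Cage a has sum 10; hence r1c1 = 4.
Cage a needs sum 10, so r1c2 = 1.
Column 3 already has 1; hence r1c3 = 5.
Row 3 already has 3, which forces r3c1 = 5.
Row 3 already has 5; hence r3c5 = 4.
1 is placed in column 2, so r4c2 = 4.
Column 3 already has 5, which forces r4c3 = 2.
Row 4 already has 4, so r4c4 = 5.
The 3 cells of cage e must have sum 10; hence r4c5 = 1.
Row 5 already has 1; hence r5c2 = 3.
Column 4 now contains 5, so r5c4 = 4.
Column 5 already has 4, which forces r5c5 = 5.
Row 4 already has 2; hence r4c1 = 3.
3 is placed in row 5, so r5c1 = 2.
The full grid is 4 1 5 2 3 / 1 5 4 3 2 / 5 2 3 1 4 / 3 4 2 5 1 / 2 3 1 4 5.

1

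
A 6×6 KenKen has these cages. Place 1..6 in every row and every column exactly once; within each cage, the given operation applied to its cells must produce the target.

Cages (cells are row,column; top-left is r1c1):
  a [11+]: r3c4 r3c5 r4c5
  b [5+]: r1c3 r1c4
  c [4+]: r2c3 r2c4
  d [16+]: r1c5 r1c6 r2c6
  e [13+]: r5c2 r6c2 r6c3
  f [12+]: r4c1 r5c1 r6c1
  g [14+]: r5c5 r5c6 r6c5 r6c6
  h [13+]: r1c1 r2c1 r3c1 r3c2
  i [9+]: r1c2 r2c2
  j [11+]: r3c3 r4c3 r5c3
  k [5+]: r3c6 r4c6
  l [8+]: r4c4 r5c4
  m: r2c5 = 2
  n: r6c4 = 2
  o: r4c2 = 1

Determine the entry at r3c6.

Cage m is a single given cell, which forces r2c5 = 2.
O is a freebie, leaving r4c2 = 1.
N is a freebie, leaving r6c4 = 2.
Column 4 needs a 6, and only r3c4 is open for it.
Cage a has sum 11, leaving r3c5 = 1.
The 3 cells of cage a must have sum 11, which forces r4c5 = 4.
In column 4, 4 can only go at r1c4, so r1c4 = 4.
Cage b's pair has sum 5, leaving r1c3 = 1.
The 3 cells of cage d must have sum 16, leaving r1c5 = 5.
4 is placed in row 1, so r1c6 = 6.
1 is placed in column 3; hence r2c3 = 3.
Row 2 now contains 3, so r2c4 = 1.
The 3 cells of cage d must have sum 16; hence r2c6 = 5.
Row 1 already has 6, so r1c2 = 3.
Cage i needs two cells with sum 9, which forces r2c2 = 6.
3 is placed in row 1; hence r1c1 = 2.
Row 2 already has 6, which forces r2c1 = 4.
Cage e needs sum 13, so r6c2 = 5.
In row 4, 6 can only go at r4c1, so r4c1 = 6.
Cage f has sum 12, so r5c1 = 5.
Row 5 already has 5; hence r5c4 = 3.
Row 5 already has 3; hence r5c5 = 6.
6 is placed in column 1, so r6c1 = 1.
Column 5 already has 6, which forces r6c5 = 3.
Row 6 already has 3, leaving r6c6 = 4.
Column 1 already has 5, so r3c1 = 3.
The 4 cells of cage h must have sum 13, which forces r3c2 = 4.
3 is placed in row 3, leaving r3c6 = 2.
Column 4 now contains 3, which forces r4c4 = 5.
Column 6 already has 2; hence r4c6 = 3.
Cage e needs sum 13, so r5c2 = 2.
2 is placed in row 5, so r5c3 = 4.
Cage g needs sum 14, which forces r5c6 = 1.
Row 6 already has 4, leaving r6c3 = 6.
Row 3 already has 2, so r3c3 = 5.
5 is placed in row 4; hence r4c3 = 2.
Filled in: 2 3 1 4 5 6 / 4 6 3 1 2 5 / 3 4 5 6 1 2 / 6 1 2 5 4 3 / 5 2 4 3 6 1 / 1 5 6 2 3 4.

2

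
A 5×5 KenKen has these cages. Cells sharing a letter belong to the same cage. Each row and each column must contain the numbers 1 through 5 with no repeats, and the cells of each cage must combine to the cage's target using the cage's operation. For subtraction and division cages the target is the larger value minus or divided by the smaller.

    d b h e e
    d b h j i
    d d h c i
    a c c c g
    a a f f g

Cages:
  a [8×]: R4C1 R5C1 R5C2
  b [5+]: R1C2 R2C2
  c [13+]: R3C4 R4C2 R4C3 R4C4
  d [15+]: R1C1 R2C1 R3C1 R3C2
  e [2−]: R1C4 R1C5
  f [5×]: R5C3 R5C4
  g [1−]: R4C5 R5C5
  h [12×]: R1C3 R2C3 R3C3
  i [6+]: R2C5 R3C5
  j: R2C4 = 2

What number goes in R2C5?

Cage j is a single given cell; hence R2C4 = 2.
In row 5, 3 can only go at R5C5, so R5C5 = 3.
Column 3 needs a 2, and only R4C3 is open for it.
2 is placed in row 4; hence R4C5 = 4.
Row 4 now contains 4, leaving R4C1 = 1.
1 is placed in row 4; hence R4C4 = 5.
Column 4 already has 5, which forces R5C4 = 1.
Column 4 already has 5; hence R3C4 = 3.
5 is placed in row 4, which forces R4C2 = 3.
Row 5 now contains 1, which forces R5C3 = 5.
Column 4 now contains 3, so R1C4 = 4.
The two cells of cage e must have difference 2, which forces R1C5 = 2.
Row 1 now contains 4, so R1C2 = 1.
1 is placed in row 1, leaving R1C3 = 3.
Cage b needs two cells with sum 5; hence R2C2 = 4.
Row 2 already has 4, so R2C3 = 1.
Row 2 already has 1, which forces R2C5 = 5.
The 4 cells of cage d must have sum 15, leaving R3C1 = 2.
Column 2 already has 4; hence R3C2 = 5.
1 is placed in column 3; hence R3C3 = 4.
5 is placed in column 5, which forces R3C5 = 1.
2 is placed in column 1, leaving R5C1 = 4.
Column 2 already has 4, leaving R5C2 = 2.
Row 1 already has 3, so R1C1 = 5.
5 is placed in row 2, leaving R2C1 = 3.
Completed grid: 5 1 3 4 2 / 3 4 1 2 5 / 2 5 4 3 1 / 1 3 2 5 4 / 4 2 5 1 3.

5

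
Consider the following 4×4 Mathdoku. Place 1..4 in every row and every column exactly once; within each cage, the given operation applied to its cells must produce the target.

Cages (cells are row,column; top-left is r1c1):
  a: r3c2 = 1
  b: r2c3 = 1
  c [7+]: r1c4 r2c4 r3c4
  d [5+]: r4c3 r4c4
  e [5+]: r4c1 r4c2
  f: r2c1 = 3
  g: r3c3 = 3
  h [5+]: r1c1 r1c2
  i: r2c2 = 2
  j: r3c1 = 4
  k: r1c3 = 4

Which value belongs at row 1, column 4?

1

Cage k is a single given cell, leaving r1c3 = 4.
Cage f is given, which forces r2c1 = 3.
I is a freebie, leaving r2c2 = 2.
Cage b is a single given cell, which forces r2c3 = 1.
Row 2 now contains 1; hence r2c4 = 4.
Cage j is a single given cell; hence r3c1 = 4.
Cage a is given, leaving r3c2 = 1.
Cage g is given, leaving r3c3 = 3.
1 is placed in row 3, so r3c4 = 2.
Column 3 already has 3; hence r4c3 = 2.
Cage h needs two cells with sum 5, leaving r1c1 = 2.
Column 2 now contains 1, which forces r1c2 = 3.
2 is placed in column 4; hence r1c4 = 1.
2 is placed in row 4, leaving r4c1 = 1.
The two cells of cage e must have sum 5, which forces r4c2 = 4.
Cage d needs two cells with sum 5; hence r4c4 = 3.
Filled in: 2 3 4 1 / 3 2 1 4 / 4 1 3 2 / 1 4 2 3.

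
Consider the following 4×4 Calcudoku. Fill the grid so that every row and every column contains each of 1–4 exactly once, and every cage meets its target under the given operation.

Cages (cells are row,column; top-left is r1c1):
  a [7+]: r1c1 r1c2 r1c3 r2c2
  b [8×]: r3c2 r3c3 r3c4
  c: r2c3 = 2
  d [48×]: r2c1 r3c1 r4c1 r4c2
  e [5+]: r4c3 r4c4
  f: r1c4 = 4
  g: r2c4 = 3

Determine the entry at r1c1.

F is a freebie; hence r1c4 = 4.
The 4 cells of cage a must have sum 7; hence r2c2 = 1.
Cage c is a single given cell, leaving r2c3 = 2.
Cage g is a single given cell, which forces r2c4 = 3.
Row 2 now contains 3, leaving r2c1 = 4.
Row 3 needs a 3, and only r3c1 is open for it.
Column 1 now contains 3, which forces r4c1 = 1.
The 4 cells of cage d must have product 48; hence r4c2 = 4.
Row 4 now contains 4, so r4c3 = 3.
Row 4 now contains 1, which forces r4c4 = 2.
Column 1 now contains 1, so r1c1 = 2.
The 4 cells of cage a must have sum 7; hence r1c2 = 3.
Column 3 already has 3, which forces r1c3 = 1.
Column 2 already has 4; hence r3c2 = 2.
Cage b has product 8; hence r3c3 = 4.
Column 4 now contains 2; hence r3c4 = 1.
Completed grid: 2 3 1 4 / 4 1 2 3 / 3 2 4 1 / 1 4 3 2.

2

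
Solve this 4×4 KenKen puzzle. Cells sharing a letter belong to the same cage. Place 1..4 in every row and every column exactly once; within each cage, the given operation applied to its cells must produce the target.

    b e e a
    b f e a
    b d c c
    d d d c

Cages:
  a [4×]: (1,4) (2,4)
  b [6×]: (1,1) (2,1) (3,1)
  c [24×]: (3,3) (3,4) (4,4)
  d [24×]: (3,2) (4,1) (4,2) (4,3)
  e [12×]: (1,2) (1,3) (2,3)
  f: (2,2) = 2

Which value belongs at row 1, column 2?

Cage f is a single given cell, so (2,2) = 2.
Row 1 needs a 2, and only (1,1) is open for it.
Cage d needs product 24; hence (4,3) = 2.
Cage c has product 24; hence (3,4) = 2.
The only place for 4 in column 1 is (4,1).
The 3 cells of cage c must have product 24; hence (3,3) = 4.
Row 4 now contains 4, leaving (4,4) = 3.
Cage e has product 12; hence (1,2) = 4.
Row 1 already has 4, so (1,4) = 1.
Column 4 already has 1; hence (2,4) = 4.
The 4 cells of cage d must have product 24, leaving (3,2) = 3.
Row 4 now contains 3, which forces (4,2) = 1.
1 is placed in row 1, so (1,3) = 3.
Cage b needs product 6, so (2,1) = 3.
Cage e needs product 12, so (2,3) = 1.
Row 3 already has 3; hence (3,1) = 1.
Filled in: 2 4 3 1 / 3 2 1 4 / 1 3 4 2 / 4 1 2 3.

4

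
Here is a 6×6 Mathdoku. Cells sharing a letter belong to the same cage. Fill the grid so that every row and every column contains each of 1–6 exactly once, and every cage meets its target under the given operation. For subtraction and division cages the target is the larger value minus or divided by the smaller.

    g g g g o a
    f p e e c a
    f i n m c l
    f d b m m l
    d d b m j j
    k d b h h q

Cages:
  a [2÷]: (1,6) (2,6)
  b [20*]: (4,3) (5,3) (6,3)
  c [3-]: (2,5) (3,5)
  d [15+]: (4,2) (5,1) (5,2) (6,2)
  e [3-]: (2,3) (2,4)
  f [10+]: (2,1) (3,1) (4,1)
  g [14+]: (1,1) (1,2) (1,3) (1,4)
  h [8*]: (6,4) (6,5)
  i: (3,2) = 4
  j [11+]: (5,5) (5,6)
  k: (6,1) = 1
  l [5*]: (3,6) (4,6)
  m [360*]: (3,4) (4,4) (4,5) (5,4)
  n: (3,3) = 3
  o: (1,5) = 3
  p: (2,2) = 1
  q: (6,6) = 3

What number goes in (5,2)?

3

Cage o is a single given cell, so (1,5) = 3.
P is a freebie; hence (2,2) = 1.
Cage i is given, which forces (3,2) = 4.
Cage n is given, so (3,3) = 3.
Cage k is given, so (6,1) = 1.
Cage q is a single given cell, which forces (6,6) = 3.
In row 1, 4 can only go at (1,6), so (1,6) = 4.
Column 6 already has 4; hence (2,6) = 2.
Cage e's pair has difference 3, leaving (2,3) = 6.
Cage e needs two cells with difference 3, leaving (2,4) = 3.
Row 2 already has 3, leaving (2,1) = 5.
Row 2 now contains 5, which forces (2,5) = 4.
The 3 cells of cage f must have sum 10; hence (3,1) = 2.
Row 3 already has 2, leaving (3,5) = 1.
1 is placed in row 3; hence (3,6) = 5.
Cage f has sum 10, which forces (4,1) = 3.
Cage m has product 360, which forces (4,5) = 6.
Column 6 now contains 5, which forces (4,6) = 1.
2 is placed in column 1, leaving (5,1) = 4.
6 is placed in column 5, which forces (5,5) = 5.
Column 6 now contains 5, which forces (5,6) = 6.
Column 5 already has 4; hence (6,5) = 2.
2 is placed in column 1, so (1,1) = 6.
5 is placed in row 3, so (3,4) = 6.
Cage d needs sum 15; hence (4,2) = 2.
Cage m has product 360, which forces (4,4) = 5.
Cage d needs sum 15, which forces (5,2) = 3.
Row 5 already has 5, so (5,3) = 1.
6 is placed in row 5, leaving (5,4) = 2.
The 4 cells of cage d must have sum 15, leaving (6,2) = 6.
Row 6 already has 2; hence (6,4) = 4.
Column 2 already has 2, leaving (1,2) = 5.
The 4 cells of cage g must have sum 14; hence (1,3) = 2.
2 is placed in column 4, so (1,4) = 1.
Row 4 already has 5, so (4,3) = 4.
Row 6 already has 4, which forces (6,3) = 5.
The full grid is 6 5 2 1 3 4 / 5 1 6 3 4 2 / 2 4 3 6 1 5 / 3 2 4 5 6 1 / 4 3 1 2 5 6 / 1 6 5 4 2 3.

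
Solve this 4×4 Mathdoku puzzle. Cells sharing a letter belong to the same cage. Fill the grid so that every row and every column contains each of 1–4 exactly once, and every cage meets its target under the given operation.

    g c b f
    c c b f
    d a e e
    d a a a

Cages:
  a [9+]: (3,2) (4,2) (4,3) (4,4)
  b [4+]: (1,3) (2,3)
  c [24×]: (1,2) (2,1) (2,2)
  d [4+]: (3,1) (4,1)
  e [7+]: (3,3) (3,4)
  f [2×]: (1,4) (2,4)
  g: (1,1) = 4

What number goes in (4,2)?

1

Cage g is given; hence (1,1) = 4.
The 3 cells of cage c must have product 24; hence (2,2) = 4.
The only place for 2 in row 3 is (3,2).
2 is placed in column 2, leaving (1,2) = 3.
3 is placed in row 1; hence (1,3) = 1.
Row 1 now contains 1, leaving (1,4) = 2.
Cage c needs product 24, which forces (2,1) = 2.
Column 3 already has 1, which forces (2,3) = 3.
Column 4 already has 2, which forces (2,4) = 1.
Column 3 already has 3, leaving (3,3) = 4.
Row 3 now contains 4, leaving (3,4) = 3.
Cage a needs sum 9, leaving (4,2) = 1.
4 is placed in column 3, so (4,3) = 2.
Column 4 already has 2; hence (4,4) = 4.
3 is placed in row 3, so (3,1) = 1.
Row 4 now contains 1, which forces (4,1) = 3.
Filled in: 4 3 1 2 / 2 4 3 1 / 1 2 4 3 / 3 1 2 4.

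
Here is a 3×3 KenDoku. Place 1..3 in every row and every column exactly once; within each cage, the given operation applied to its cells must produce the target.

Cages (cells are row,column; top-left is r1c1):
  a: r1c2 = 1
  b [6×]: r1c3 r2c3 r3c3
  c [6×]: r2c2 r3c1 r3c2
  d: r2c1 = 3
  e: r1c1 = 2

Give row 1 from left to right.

Cage e is given, leaving r1c1 = 2.
Cage a is a single given cell; hence r1c2 = 1.
1 is placed in row 1; hence r1c3 = 3.
Cage d is given; hence r2c1 = 3.
Row 2 now contains 3; hence r2c2 = 2.
Row 2 now contains 2; hence r2c3 = 1.
Column 1 already has 3, so r3c1 = 1.
2 is placed in column 2, which forces r3c2 = 3.
Column 3 now contains 1, so r3c3 = 2.
The full grid is 2 1 3 / 3 2 1 / 1 3 2.

2 1 3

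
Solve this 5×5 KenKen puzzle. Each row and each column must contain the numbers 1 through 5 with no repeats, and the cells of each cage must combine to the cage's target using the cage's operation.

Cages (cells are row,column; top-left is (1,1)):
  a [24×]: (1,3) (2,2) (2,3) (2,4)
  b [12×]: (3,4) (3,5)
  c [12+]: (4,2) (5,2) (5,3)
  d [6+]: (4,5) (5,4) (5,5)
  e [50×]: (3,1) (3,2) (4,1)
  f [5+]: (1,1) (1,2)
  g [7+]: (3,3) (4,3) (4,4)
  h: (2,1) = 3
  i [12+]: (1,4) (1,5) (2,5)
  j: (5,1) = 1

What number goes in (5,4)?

H is a freebie, leaving (2,1) = 3.
Cage e has product 50; hence (3,1) = 2.
Cage e has product 50; hence (3,2) = 5.
Cage e needs product 50; hence (4,1) = 5.
J is a freebie, so (5,1) = 1.
Column 1 now contains 1, leaving (1,1) = 4.
Cage f needs two cells with sum 5, which forces (1,2) = 1.
Cage a needs product 24, so (1,3) = 3.
Row 1 now contains 3, which forces (1,4) = 5.
5 is placed in row 1; hence (1,5) = 2.
Cage d has sum 6, so (4,5) = 1.
The 3 cells of cage c must have sum 12, leaving (5,3) = 5.
2 is placed in column 5; hence (5,5) = 3.
Cage i has sum 12, so (2,5) = 5.
The 3 cells of cage g must have sum 7, leaving (3,3) = 1.
Cage b's pair has product 12, leaving (3,4) = 3.
3 is placed in column 5, which forces (3,5) = 4.
Cage c needs sum 12, leaving (4,2) = 3.
3 is placed in row 5, which forces (5,2) = 4.
3 is placed in row 5, leaving (5,4) = 2.
Column 2 already has 4; hence (2,2) = 2.
Cage a has product 24, leaving (2,3) = 4.
Cage a needs product 24, leaving (2,4) = 1.
The 3 cells of cage g must have sum 7, so (4,3) = 2.
Column 4 already has 2, leaving (4,4) = 4.
Completed grid: 4 1 3 5 2 / 3 2 4 1 5 / 2 5 1 3 4 / 5 3 2 4 1 / 1 4 5 2 3.

2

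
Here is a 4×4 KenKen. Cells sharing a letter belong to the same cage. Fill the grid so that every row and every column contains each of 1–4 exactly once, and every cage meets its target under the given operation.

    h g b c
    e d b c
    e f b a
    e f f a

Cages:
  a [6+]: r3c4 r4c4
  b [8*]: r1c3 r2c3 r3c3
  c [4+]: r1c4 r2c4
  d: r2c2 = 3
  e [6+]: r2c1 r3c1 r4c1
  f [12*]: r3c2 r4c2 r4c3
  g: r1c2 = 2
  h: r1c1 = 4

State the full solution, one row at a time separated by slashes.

4 2 1 3 / 2 3 4 1 / 3 1 2 4 / 1 4 3 2

Cage h is given; hence r1c1 = 4.
Cage g is a single given cell, leaving r1c2 = 2.
2 is placed in row 1; hence r1c3 = 1.
Row 1 already has 1, which forces r1c4 = 3.
Cage d is given, so r2c2 = 3.
3 is placed in column 4, leaving r2c4 = 1.
Row 2 already has 1, which forces r2c1 = 2.
Row 2 already has 2, so r2c3 = 4.
Column 3 now contains 4, so r3c3 = 2.
Row 3 now contains 2, leaving r3c4 = 4.
The 3 cells of cage f must have product 12, so r4c3 = 3.
Column 4 now contains 4, so r4c4 = 2.
Cage e needs sum 6, so r3c1 = 3.
Row 3 already has 4, leaving r3c2 = 1.
Row 4 now contains 3, leaving r4c1 = 1.
The 3 cells of cage f must have product 12; hence r4c2 = 4.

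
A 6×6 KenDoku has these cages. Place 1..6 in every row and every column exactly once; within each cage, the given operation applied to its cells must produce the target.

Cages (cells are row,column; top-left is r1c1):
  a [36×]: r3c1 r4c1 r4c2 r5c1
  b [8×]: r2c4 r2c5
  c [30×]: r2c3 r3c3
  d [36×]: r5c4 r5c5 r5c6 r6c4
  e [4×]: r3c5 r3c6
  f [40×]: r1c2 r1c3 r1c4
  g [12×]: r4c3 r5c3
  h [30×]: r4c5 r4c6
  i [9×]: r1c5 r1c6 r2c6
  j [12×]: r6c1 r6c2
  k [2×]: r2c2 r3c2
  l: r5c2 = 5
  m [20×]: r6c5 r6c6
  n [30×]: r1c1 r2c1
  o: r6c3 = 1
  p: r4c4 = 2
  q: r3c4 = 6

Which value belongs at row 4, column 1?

The 3 cells of cage i must have product 9, which forces r1c5 = 3.
Cage i needs product 9, so r1c6 = 1.
Cage i needs product 9; hence r2c6 = 3.
Cage q is a single given cell, so r3c4 = 6.
Column 6 now contains 1, leaving r3c6 = 4.
Cage p is a single given cell, leaving r4c4 = 2.
L is a freebie, leaving r5c2 = 5.
Cage o is given, so r6c3 = 1.
Row 6 now contains 1; hence r6c4 = 3.
4 is placed in column 6; hence r6c6 = 5.
Cage c's pair has product 30, so r2c3 = 6.
Column 4 now contains 2, which forces r2c4 = 4.
The two cells of cage b must have product 8; hence r2c5 = 2.
Row 3 now contains 6, which forces r3c3 = 5.
Row 3 now contains 4, so r3c5 = 1.
The two cells of cage h must have product 30; hence r4c5 = 5.
5 is placed in column 6, which forces r4c6 = 6.
Cage d needs product 36, which forces r5c4 = 1.
Column 5 now contains 2, which forces r5c5 = 6.
6 is placed in column 6; hence r5c6 = 2.
5 is placed in row 6, so r6c5 = 4.
Cage n needs two cells with product 30, so r1c1 = 6.
Column 4 already has 4; hence r1c4 = 5.
6 is placed in row 2; hence r2c1 = 5.
Row 2 now contains 2, which forces r2c2 = 1.
Cage a needs product 36, so r3c1 = 3.
Row 3 already has 1; hence r3c2 = 2.
Cage a needs product 36, so r4c1 = 1.
Cage a has product 36; hence r4c2 = 3.
Row 4 now contains 3, leaving r4c3 = 4.
The 4 cells of cage a must have product 36, so r5c1 = 4.
4 is placed in column 3, which forces r5c3 = 3.
Column 1 already has 6, so r6c1 = 2.
Column 2 already has 2, leaving r6c2 = 6.
Column 2 already has 2, which forces r1c2 = 4.
4 is placed in column 3, so r1c3 = 2.
Completed grid: 6 4 2 5 3 1 / 5 1 6 4 2 3 / 3 2 5 6 1 4 / 1 3 4 2 5 6 / 4 5 3 1 6 2 / 2 6 1 3 4 5.

1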